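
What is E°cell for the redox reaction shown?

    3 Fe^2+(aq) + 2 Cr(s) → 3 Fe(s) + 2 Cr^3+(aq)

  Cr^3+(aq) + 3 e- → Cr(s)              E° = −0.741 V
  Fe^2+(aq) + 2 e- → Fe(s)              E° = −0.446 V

+0.295 V

In the reaction as written, Fe^2+(aq) is reduced (cathode) and Cr^3+(aq) is produced by oxidation at the anode.
E°cell = E°(cathode) − E°(anode) = −0.446 − (−0.741) = +0.295 V.
The positive value indicates the reaction is spontaneous as written.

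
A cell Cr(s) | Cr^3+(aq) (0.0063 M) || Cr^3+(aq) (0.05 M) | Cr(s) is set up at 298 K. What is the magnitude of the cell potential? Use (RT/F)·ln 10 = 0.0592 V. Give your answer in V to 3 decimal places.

For a concentration cell E°cell = 0, since both electrodes use the same couple.
The compartment with the higher Cr^3+(aq) concentration (0.05 M) acts as the cathode; ions are reduced there and produced at the dilute (0.0063 M) anode.
With n = 3, Ecell = −(0.0592/3)·log([dilute]/[conc]) = −(0.0592/3)·log(0.0063/0.05) = +0.018 V.

0.018 V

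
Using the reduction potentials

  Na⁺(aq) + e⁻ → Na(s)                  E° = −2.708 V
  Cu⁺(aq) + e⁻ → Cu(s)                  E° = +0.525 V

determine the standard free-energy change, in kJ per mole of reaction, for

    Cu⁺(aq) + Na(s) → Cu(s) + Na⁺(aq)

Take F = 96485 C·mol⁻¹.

−312 kJ/mol

In the reaction as written Cu⁺(aq) is reduced, so the Cu⁺/Cu couple is the cathode and Na⁺/Na is the anode.
E°cell = +0.525 − (−2.708) = +3.233 V; balancing electrons gives n = 1.
ΔG° = −nFE°cell = −(1)(96485)(+3.233) J/mol = −312 kJ/mol.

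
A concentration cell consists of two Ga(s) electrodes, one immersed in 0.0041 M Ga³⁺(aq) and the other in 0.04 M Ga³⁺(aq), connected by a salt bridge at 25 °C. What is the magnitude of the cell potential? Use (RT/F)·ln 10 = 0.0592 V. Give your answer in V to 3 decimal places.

0.020 V

For a concentration cell E°cell = 0, since both electrodes use the same couple.
The compartment with the higher Ga³⁺(aq) concentration (0.04 M) acts as the cathode; ions are reduced there and produced at the dilute (0.0041 M) anode.
With n = 3, Ecell = −(0.0592/3)·log([dilute]/[conc]) = −(0.0592/3)·log(0.0041/0.04) = +0.020 V.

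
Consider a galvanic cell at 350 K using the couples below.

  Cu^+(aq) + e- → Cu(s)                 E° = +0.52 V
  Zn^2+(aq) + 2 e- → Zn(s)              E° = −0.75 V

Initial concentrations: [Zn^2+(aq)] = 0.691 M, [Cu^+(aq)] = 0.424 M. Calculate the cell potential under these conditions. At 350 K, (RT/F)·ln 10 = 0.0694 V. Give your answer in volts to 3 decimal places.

Since E°(Cu⁺/Cu) > E°(Zn²⁺/Zn), Cu⁺/Cu serves as the cathode.
E°cell = +0.52 − (−0.75) = +1.27 V, with n = 2 electrons transferred.
Balancing gives 2 Cu^+(aq) + Zn(s) → 2 Cu(s) + Zn^2+(aq); hence Q = [Zn^2+(aq)] / [Cu^+(aq)]^2 = 3.84 (log Q = 0.585).
By the Nernst equation, E = +1.27 − (0.0694/2)·(0.585) = +1.250 V.

+1.250 V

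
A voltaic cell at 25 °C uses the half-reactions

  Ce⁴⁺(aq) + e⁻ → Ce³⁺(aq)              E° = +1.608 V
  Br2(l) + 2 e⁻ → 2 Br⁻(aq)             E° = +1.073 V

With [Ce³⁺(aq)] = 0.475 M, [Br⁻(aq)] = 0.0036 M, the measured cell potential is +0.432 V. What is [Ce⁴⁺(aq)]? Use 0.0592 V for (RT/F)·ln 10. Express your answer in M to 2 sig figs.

Ce⁴⁺/Ce³⁺ is the cathode (higher E°); E°cell = +1.608 − (+1.073) = +0.535 V with n = 2.
From the Nernst equation, log Q = n(E° − E)/0.0592 = 2·(+0.535 − (+0.432))/0.0592 = 3.480.
For 2 Ce⁴⁺(aq) + 2 Br⁻(aq) → 2 Ce³⁺(aq) + Br2(l), the reaction quotient is Q = [Ce³⁺(aq)]^2 / ([Ce⁴⁺(aq)]^2·[Br⁻(aq)]^2).
Isolating [Ce⁴⁺(aq)] in Q = 10^{3.480} yields log [Ce⁴⁺(aq)] = 0.380, i.e. 2.4 M.

2.4 M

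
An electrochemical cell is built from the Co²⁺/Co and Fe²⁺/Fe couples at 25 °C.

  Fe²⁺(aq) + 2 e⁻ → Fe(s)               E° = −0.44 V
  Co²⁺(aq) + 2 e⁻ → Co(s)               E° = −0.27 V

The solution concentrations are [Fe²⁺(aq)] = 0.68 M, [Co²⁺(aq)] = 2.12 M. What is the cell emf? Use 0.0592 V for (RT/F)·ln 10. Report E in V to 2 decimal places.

Co²⁺/Co is reduced (cathode, E° = −0.27 V) and Fe²⁺/Fe is oxidized (anode).
E°cell = −0.27 − (−0.44) = +0.17 V, with n = 2 electrons transferred.
For the overall reaction Co²⁺(aq) + Fe(s) → Co(s) + Fe²⁺(aq), Q = [Fe²⁺(aq)] / [Co²⁺(aq)] = 0.321, giving log Q = −0.494.
Applying E = E° − (RT ln10/nF)·log Q gives +0.17 − (0.0592/2)(−0.494) = +0.18 V.

+0.18 V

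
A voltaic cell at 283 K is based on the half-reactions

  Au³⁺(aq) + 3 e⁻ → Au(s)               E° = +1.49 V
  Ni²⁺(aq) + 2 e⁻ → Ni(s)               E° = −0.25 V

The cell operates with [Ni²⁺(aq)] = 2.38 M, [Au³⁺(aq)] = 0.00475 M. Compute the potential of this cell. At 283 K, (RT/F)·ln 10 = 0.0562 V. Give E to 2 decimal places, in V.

+1.69 V

The Au³⁺/Au couple has the more positive E°, so it is the cathode; Ni²⁺/Ni is the anode.
The standard potential is +1.49 − (−0.25) = +1.74 V and the balanced reaction transfers n = 6 electrons.
Balancing gives 2 Au³⁺(aq) + 3 Ni(s) → 2 Au(s) + 3 Ni²⁺(aq); hence Q = [Ni²⁺(aq)]^3 / [Au³⁺(aq)]^2 = 5.98×10^5 (log Q = 5.776).
Applying E = E° − (RT ln10/nF)·log Q gives +1.74 − (0.0562/6)(5.776) = +1.69 V.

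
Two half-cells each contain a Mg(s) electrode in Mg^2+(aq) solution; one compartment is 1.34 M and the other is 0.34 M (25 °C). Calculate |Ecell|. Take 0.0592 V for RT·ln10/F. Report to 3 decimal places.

0.018 V

For a concentration cell E°cell = 0, since both electrodes use the same couple.
The compartment with the higher Mg^2+(aq) concentration (1.34 M) acts as the cathode; ions are reduced there and produced at the dilute (0.34 M) anode.
With n = 2, Ecell = −(0.0592/2)·log([dilute]/[conc]) = −(0.0592/2)·log(0.34/1.34) = +0.018 V.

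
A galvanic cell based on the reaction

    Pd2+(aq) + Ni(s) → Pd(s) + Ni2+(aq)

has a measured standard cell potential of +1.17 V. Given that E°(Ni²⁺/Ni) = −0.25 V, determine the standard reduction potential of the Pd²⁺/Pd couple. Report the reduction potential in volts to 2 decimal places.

In the reaction as written the Pd²⁺/Pd couple is reduced (cathode) and Ni²⁺/Ni is oxidized (anode), so E°cell = E°(Pd²⁺/Pd) − E°(Ni²⁺/Ni).
E°(Pd²⁺/Pd) = E°cell + E°(anode) = +1.17 + (−0.25) = +0.92 V.

+0.92 V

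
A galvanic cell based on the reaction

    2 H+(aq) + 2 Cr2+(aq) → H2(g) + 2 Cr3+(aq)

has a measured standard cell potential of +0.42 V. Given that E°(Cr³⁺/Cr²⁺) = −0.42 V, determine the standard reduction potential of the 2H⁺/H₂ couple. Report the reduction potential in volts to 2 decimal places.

In the reaction as written the 2H⁺/H₂ couple is reduced (cathode) and Cr³⁺/Cr²⁺ is oxidized (anode), so E°cell = E°(2H⁺/H₂) − E°(Cr³⁺/Cr²⁺).
E°(2H⁺/H₂) = E°cell + E°(anode) = +0.42 + (−0.42) = +0.00 V.

+0.00 V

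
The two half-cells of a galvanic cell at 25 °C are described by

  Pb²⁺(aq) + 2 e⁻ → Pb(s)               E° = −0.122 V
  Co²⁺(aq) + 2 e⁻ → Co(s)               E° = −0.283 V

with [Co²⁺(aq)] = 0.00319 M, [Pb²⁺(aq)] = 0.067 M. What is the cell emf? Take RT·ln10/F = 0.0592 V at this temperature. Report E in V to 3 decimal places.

+0.200 V

Pb²⁺/Pb is reduced (cathode, E° = −0.122 V) and Co²⁺/Co is oxidized (anode).
E°cell = E°cat − E°an = −0.122 − (−0.283) = +0.161 V; n = 2.
The balanced reaction is Pb²⁺(aq) + Co(s) → Pb(s) + Co²⁺(aq), so Q = [Co²⁺(aq)] / [Pb²⁺(aq)] = 0.0476 and log Q = −1.322.
Applying E = E° − (RT ln10/nF)·log Q gives +0.161 − (0.0592/2)(−1.322) = +0.200 V.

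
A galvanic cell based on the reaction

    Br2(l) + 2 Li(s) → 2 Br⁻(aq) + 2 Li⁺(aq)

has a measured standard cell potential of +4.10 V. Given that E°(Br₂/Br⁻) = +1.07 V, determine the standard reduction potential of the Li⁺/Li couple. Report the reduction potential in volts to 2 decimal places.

In the reaction as written the Br₂/Br⁻ couple is reduced (cathode) and Li⁺/Li is oxidized (anode), so E°cell = E°(Br₂/Br⁻) − E°(Li⁺/Li).
E°(Li⁺/Li) = E°(cathode) − E°cell = +1.07 − (+4.10) = −3.03 V.

−3.03 V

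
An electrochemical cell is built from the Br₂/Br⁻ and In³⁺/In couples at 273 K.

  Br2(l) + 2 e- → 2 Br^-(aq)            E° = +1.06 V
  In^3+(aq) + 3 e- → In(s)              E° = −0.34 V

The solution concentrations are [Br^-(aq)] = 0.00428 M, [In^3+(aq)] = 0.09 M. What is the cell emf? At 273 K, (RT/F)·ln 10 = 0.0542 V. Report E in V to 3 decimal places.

+1.547 V

The Br₂/Br⁻ couple has the more positive E°, so it is the cathode; In³⁺/In is the anode.
E°cell = E°cat − E°an = +1.06 − (−0.34) = +1.40 V; n = 6.
For the overall reaction 3 Br2(l) + 2 In(s) → 6 Br^-(aq) + 2 In^3+(aq), Q = [Br^-(aq)]^6·[In^3+(aq)]^2 = 4.98×10^−17, giving log Q = −16.303.
By the Nernst equation, E = +1.40 − (0.0542/6)·(−16.303) = +1.547 V.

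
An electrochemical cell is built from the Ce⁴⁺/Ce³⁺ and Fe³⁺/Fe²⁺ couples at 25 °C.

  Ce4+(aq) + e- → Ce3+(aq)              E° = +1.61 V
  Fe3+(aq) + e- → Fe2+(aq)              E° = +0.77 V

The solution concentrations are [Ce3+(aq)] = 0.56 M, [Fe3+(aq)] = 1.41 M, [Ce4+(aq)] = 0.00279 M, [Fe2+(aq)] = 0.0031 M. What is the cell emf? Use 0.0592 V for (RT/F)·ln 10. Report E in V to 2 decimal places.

Ce⁴⁺/Ce³⁺ is reduced (cathode, E° = +1.61 V) and Fe³⁺/Fe²⁺ is oxidized (anode).
E°cell = +1.61 − (+0.77) = +0.84 V, with n = 1 electron transferred.
For the overall reaction Ce4+(aq) + Fe2+(aq) → Ce3+(aq) + Fe3+(aq), Q = ([Ce3+(aq)]·[Fe3+(aq)]) / ([Ce4+(aq)]·[Fe2+(aq)]) = 9.13×10^4, giving log Q = 4.960.
E = E° − (0.0592/n)·log Q = +0.84 − (0.0592/1)(4.960) = +0.55 V.

+0.55 V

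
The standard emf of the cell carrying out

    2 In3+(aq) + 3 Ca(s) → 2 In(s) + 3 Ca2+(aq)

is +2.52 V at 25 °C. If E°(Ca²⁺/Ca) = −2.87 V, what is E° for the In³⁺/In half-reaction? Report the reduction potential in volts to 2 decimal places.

In the reaction as written the In³⁺/In couple is reduced (cathode) and Ca²⁺/Ca is oxidized (anode), so E°cell = E°(In³⁺/In) − E°(Ca²⁺/Ca).
E°(In³⁺/In) = E°cell + E°(anode) = +2.52 + (−2.87) = −0.35 V.

−0.35 V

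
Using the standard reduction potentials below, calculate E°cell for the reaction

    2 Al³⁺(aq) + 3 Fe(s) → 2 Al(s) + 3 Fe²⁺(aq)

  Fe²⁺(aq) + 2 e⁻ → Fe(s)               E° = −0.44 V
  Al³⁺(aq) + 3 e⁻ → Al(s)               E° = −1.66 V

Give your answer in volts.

Al³⁺(aq) gains electrons, so the Al³⁺/Al couple is the cathode; the Fe²⁺/Fe couple is the anode.
E°cell = E°(cathode) − E°(anode) = −1.66 − (−0.44) = −1.22 V.
The negative E°cell means the reaction is non-spontaneous in the direction written.

−1.22 V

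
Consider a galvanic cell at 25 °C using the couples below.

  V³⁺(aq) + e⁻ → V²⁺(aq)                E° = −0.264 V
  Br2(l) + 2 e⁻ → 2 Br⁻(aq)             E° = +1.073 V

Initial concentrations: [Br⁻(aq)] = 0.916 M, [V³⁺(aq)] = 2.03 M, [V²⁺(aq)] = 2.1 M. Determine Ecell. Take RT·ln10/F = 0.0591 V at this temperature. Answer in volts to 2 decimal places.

Since E°(Br₂/Br⁻) > E°(V³⁺/V²⁺), Br₂/Br⁻ serves as the cathode.
E°cell = +1.073 − (−0.264) = +1.337 V, with n = 2 electrons transferred.
The balanced reaction is Br2(l) + 2 V²⁺(aq) → 2 Br⁻(aq) + 2 V³⁺(aq), so Q = ([Br⁻(aq)]^2·[V³⁺(aq)]^2) / [V²⁺(aq)]^2 = 0.784 and log Q = −0.106.
By the Nernst equation, E = +1.337 − (0.0591/2)·(−0.106) = +1.34 V.

+1.34 V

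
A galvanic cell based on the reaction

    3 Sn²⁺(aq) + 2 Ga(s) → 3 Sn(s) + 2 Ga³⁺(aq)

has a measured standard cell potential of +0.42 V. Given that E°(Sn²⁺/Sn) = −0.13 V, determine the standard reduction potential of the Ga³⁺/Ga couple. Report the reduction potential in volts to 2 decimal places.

In the reaction as written the Sn²⁺/Sn couple is reduced (cathode) and Ga³⁺/Ga is oxidized (anode), so E°cell = E°(Sn²⁺/Sn) − E°(Ga³⁺/Ga).
E°(Ga³⁺/Ga) = E°(cathode) − E°cell = −0.13 − (+0.42) = −0.55 V.

−0.55 V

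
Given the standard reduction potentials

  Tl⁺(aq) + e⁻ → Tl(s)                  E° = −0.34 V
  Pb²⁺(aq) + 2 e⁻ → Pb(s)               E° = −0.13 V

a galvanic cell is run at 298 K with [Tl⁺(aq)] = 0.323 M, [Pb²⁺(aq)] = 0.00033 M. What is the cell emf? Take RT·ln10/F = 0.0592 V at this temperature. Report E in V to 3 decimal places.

Since E°(Pb²⁺/Pb) > E°(Tl⁺/Tl), Pb²⁺/Pb serves as the cathode.
E°cell = −0.13 − (−0.34) = +0.21 V, with n = 2 electrons transferred.
Balancing gives Pb²⁺(aq) + 2 Tl(s) → Pb(s) + 2 Tl⁺(aq); hence Q = [Tl⁺(aq)]^2 / [Pb²⁺(aq)] = 316 (log Q = 2.500).
E = E° − (0.0592/n)·log Q = +0.21 − (0.0592/2)(2.500) = +0.136 V.

+0.136 V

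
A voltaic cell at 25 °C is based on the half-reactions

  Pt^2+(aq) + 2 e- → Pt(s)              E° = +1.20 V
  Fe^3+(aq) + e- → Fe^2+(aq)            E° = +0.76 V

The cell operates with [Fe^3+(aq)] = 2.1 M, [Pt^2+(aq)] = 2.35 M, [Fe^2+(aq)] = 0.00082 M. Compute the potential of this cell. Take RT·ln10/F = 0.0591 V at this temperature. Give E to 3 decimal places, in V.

Pt²⁺/Pt is reduced (cathode, E° = +1.20 V) and Fe³⁺/Fe²⁺ is oxidized (anode).
E°cell = +1.20 − (+0.76) = +0.44 V, with n = 2 electrons transferred.
For the overall reaction Pt^2+(aq) + 2 Fe^2+(aq) → Pt(s) + 2 Fe^3+(aq), Q = [Fe^3+(aq)]^2 / ([Pt^2+(aq)]·[Fe^2+(aq)]^2) = 2.79×10^6, giving log Q = 6.446.
E = E° − (0.0591/n)·log Q = +0.44 − (0.0591/2)(6.446) = +0.250 V.

+0.250 V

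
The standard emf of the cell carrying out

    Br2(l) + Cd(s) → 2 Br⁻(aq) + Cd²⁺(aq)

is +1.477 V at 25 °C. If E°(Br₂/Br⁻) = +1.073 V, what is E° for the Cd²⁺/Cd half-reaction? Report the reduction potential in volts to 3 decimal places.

−0.404 V

In the reaction as written the Br₂/Br⁻ couple is reduced (cathode) and Cd²⁺/Cd is oxidized (anode), so E°cell = E°(Br₂/Br⁻) − E°(Cd²⁺/Cd).
E°(Cd²⁺/Cd) = E°(cathode) − E°cell = +1.073 − (+1.477) = −0.404 V.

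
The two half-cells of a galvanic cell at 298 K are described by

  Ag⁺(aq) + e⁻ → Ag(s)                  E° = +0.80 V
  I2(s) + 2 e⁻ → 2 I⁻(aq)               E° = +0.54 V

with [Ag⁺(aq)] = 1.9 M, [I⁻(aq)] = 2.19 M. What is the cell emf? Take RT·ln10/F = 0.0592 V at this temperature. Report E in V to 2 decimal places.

+0.30 V

The Ag⁺/Ag couple has the more positive E°, so it is the cathode; I₂/I⁻ is the anode.
The standard potential is +0.80 − (+0.54) = +0.26 V and the balanced reaction transfers n = 2 electrons.
For the overall reaction 2 Ag⁺(aq) + 2 I⁻(aq) → 2 Ag(s) + I2(s), Q = 1 / ([Ag⁺(aq)]^2·[I⁻(aq)]^2) = 0.0578, giving log Q = −1.238.
By the Nernst equation, E = +0.26 − (0.0592/2)·(−1.238) = +0.30 V.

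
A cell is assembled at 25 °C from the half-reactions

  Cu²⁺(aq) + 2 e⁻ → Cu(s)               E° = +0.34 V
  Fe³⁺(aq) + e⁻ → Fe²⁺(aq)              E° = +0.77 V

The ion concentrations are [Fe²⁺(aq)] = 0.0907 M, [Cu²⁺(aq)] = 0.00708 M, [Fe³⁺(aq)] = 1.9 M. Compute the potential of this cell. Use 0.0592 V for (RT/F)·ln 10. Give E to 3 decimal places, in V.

+0.572 V

Fe³⁺/Fe²⁺ is reduced (cathode, E° = +0.77 V) and Cu²⁺/Cu is oxidized (anode).
E°cell = E°cat − E°an = +0.77 − (+0.34) = +0.43 V; n = 2.
Balancing gives 2 Fe³⁺(aq) + Cu(s) → 2 Fe²⁺(aq) + Cu²⁺(aq); hence Q = ([Fe²⁺(aq)]^2·[Cu²⁺(aq)]) / [Fe³⁺(aq)]^2 = 1.61×10^−5 (log Q = −4.792).
By the Nernst equation, E = +0.43 − (0.0592/2)·(−4.792) = +0.572 V.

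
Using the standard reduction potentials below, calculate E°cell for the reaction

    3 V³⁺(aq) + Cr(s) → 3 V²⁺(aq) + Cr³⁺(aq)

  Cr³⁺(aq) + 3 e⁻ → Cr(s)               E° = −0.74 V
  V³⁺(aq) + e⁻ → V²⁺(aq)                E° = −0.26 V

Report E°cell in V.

+0.48 V

V³⁺(aq) gains electrons, so the V³⁺/V²⁺ couple is the cathode; the Cr³⁺/Cr couple is the anode.
E°cell = E°(cathode) − E°(anode) = −0.26 − (−0.74) = +0.48 V.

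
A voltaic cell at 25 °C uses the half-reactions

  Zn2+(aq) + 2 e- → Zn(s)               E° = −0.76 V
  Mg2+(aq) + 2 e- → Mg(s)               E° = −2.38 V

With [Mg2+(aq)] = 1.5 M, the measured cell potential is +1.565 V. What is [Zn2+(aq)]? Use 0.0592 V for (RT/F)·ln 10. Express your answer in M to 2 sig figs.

0.021 M

With Zn²⁺/Zn at the cathode and Mg²⁺/Mg at the anode, E°cell = −0.76 − (−2.38) = +1.62 V (n = 2).
Since E = E° − (0.0592/n)·log Q, log Q = n(E° − E)/0.0592 = 1.858.
Balancing electrons gives Zn2+(aq) + Mg(s) → Zn(s) + Mg2+(aq); thus Q = [Mg2+(aq)] / [Zn2+(aq)].
Substituting the known concentrations and solving, log [Zn2+(aq)] = −1.682 and [Zn2+(aq)] = 0.021 M.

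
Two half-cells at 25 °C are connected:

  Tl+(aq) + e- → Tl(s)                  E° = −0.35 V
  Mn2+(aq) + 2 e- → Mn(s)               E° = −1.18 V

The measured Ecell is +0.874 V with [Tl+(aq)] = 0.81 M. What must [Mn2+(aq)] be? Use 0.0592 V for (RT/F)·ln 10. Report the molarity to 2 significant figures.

With Tl⁺/Tl at the cathode and Mn²⁺/Mn at the anode, E°cell = −0.35 − (−1.18) = +0.83 V (n = 2).
Rearranging E = E° − (0.0592/n)·log Q gives log Q = 2(+0.83 − (+0.874))/0.0592 = −1.486.
Balancing electrons gives 2 Tl+(aq) + Mn(s) → 2 Tl(s) + Mn2+(aq); thus Q = [Mn2+(aq)] / [Tl+(aq)]^2.
Substituting the known concentrations and solving, log [Mn2+(aq)] = −1.669 and [Mn2+(aq)] = 0.021 M.

0.021 M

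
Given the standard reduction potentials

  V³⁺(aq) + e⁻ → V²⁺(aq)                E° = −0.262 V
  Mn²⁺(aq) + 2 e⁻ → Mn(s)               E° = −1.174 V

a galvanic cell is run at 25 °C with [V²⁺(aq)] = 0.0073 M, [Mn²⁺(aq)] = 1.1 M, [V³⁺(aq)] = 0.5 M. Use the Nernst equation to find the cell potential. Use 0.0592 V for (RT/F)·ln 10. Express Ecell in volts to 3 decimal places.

The V³⁺/V²⁺ couple has the more positive E°, so it is the cathode; Mn²⁺/Mn is the anode.
E°cell = E°cat − E°an = −0.262 − (−1.174) = +0.912 V; n = 2.
The balanced reaction is 2 V³⁺(aq) + Mn(s) → 2 V²⁺(aq) + Mn²⁺(aq), so Q = ([V²⁺(aq)]^2·[Mn²⁺(aq)]) / [V³⁺(aq)]^2 = 0.000234 and log Q = −3.630.
By the Nernst equation, E = +0.912 − (0.0592/2)·(−3.630) = +1.019 V.

+1.019 V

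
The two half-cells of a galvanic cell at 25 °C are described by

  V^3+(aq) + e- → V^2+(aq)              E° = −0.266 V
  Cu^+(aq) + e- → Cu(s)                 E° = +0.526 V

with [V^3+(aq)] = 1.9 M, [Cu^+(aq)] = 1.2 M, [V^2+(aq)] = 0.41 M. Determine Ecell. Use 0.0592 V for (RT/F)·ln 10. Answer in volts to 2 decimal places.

Cu⁺/Cu is reduced (cathode, E° = +0.526 V) and V³⁺/V²⁺ is oxidized (anode).
E°cell = E°cat − E°an = +0.526 − (−0.266) = +0.792 V; n = 1.
For the overall reaction Cu^+(aq) + V^2+(aq) → Cu(s) + V^3+(aq), Q = [V^3+(aq)] / ([Cu^+(aq)]·[V^2+(aq)]) = 3.86, giving log Q = 0.587.
Applying E = E° − (RT ln10/nF)·log Q gives +0.792 − (0.0592/1)(0.587) = +0.76 V.

+0.76 V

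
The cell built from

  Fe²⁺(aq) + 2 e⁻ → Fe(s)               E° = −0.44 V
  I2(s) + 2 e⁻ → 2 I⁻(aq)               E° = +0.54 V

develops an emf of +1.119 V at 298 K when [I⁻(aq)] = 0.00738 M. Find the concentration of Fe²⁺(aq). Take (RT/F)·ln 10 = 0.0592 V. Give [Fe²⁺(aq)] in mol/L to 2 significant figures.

0.37 M

With I₂/I⁻ at the cathode and Fe²⁺/Fe at the anode, E°cell = +0.54 − (−0.44) = +0.98 V (n = 2).
Since E = E° − (0.0592/n)·log Q, log Q = n(E° − E)/0.0592 = −4.696.
The balanced reaction is I2(s) + Fe(s) → 2 I⁻(aq) + Fe²⁺(aq), so Q = [I⁻(aq)]^2·[Fe²⁺(aq)].
Substituting the known concentrations and solving, log [Fe²⁺(aq)] = −0.432 and [Fe²⁺(aq)] = 0.37 M.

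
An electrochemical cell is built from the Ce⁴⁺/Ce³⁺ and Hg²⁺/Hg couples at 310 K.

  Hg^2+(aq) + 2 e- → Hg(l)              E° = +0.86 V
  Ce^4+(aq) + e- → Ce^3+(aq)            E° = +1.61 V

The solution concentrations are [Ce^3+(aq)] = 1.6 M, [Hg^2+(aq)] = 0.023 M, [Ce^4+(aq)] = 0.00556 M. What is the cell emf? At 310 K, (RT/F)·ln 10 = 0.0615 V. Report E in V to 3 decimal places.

The Ce⁴⁺/Ce³⁺ couple has the more positive E°, so it is the cathode; Hg²⁺/Hg is the anode.
The standard potential is +1.61 − (+0.86) = +0.75 V and the balanced reaction transfers n = 2 electrons.
The balanced reaction is 2 Ce^4+(aq) + Hg(l) → 2 Ce^3+(aq) + Hg^2+(aq), so Q = ([Ce^3+(aq)]^2·[Hg^2+(aq)]) / [Ce^4+(aq)]^2 = 1.9×10^3 and log Q = 3.280.
By the Nernst equation, E = +0.75 − (0.0615/2)·(3.280) = +0.649 V.

+0.649 V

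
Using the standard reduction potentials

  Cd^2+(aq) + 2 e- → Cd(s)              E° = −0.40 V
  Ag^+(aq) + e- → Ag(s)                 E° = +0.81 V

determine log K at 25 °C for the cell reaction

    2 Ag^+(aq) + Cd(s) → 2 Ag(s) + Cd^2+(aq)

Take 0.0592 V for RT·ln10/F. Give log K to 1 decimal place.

log K = 40.9

The Ag⁺/Ag couple is reduced (cathode); E°cell = +0.81 − (−0.40) = +1.21 V with n = 2.
At equilibrium E = 0, so log K = nE°cell / 0.0592 = (2)(+1.21) / 0.0592 = 40.9.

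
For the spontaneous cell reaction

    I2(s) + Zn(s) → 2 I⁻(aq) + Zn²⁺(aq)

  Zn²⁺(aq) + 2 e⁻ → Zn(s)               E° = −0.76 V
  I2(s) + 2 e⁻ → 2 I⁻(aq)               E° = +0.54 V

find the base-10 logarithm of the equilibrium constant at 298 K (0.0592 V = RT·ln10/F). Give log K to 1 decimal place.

log K = 43.9

The I₂/I⁻ couple is reduced (cathode); E°cell = +0.54 − (−0.76) = +1.30 V with n = 2.
At equilibrium E = 0, so log K = nE°cell / 0.0592 = (2)(+1.30) / 0.0592 = 43.9.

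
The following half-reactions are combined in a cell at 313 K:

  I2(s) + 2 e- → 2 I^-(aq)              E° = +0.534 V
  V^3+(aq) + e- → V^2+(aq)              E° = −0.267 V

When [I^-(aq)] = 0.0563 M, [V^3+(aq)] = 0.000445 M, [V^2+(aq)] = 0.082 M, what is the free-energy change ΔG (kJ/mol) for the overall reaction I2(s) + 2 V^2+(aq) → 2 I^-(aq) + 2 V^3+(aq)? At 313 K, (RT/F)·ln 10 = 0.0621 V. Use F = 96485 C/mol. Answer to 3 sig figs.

The standard cell potential is +0.534 − (−0.267) = +0.801 V, with n = 2 electrons in the balanced equation.
Q = ([I^-(aq)]^2·[V^3+(aq)]^2) / [V^2+(aq)]^2 = 9.33×10^−8, so log Q = −7.030 and E = +0.801 − (0.0621/2)(−7.030) = +1.0193 V.
Then ΔG = −nFE = −2 × 96485 × +1.0193 J/mol = −197 kJ/mol.

−197 kJ/mol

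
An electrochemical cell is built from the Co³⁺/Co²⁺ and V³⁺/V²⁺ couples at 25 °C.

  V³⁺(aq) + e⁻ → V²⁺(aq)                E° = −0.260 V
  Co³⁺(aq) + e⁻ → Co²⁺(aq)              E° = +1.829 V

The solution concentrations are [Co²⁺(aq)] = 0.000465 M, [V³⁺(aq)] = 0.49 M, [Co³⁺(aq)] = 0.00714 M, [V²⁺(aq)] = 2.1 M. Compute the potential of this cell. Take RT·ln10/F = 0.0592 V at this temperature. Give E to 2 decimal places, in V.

Since E°(Co³⁺/Co²⁺) > E°(V³⁺/V²⁺), Co³⁺/Co²⁺ serves as the cathode.
The standard potential is +1.829 − (−0.260) = +2.089 V and the balanced reaction transfers n = 1 electron.
The balanced reaction is Co³⁺(aq) + V²⁺(aq) → Co²⁺(aq) + V³⁺(aq), so Q = ([Co²⁺(aq)]·[V³⁺(aq)]) / ([Co³⁺(aq)]·[V²⁺(aq)]) = 0.0152 and log Q = −1.818.
By the Nernst equation, E = +2.089 − (0.0592/1)·(−1.818) = +2.20 V.

+2.20 V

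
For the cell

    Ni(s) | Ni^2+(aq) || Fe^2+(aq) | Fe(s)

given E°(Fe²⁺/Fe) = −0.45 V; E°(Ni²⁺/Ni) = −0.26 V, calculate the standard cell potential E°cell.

−0.19 V

By convention the left-hand electrode in cell notation is the anode (oxidation) and the right-hand electrode is the cathode (reduction).
E°cell = E°(right) − E°(left) = −0.45 − (−0.26) = −0.19 V.
The negative sign shows that, as written, the cell would require an external voltage to drive the reaction.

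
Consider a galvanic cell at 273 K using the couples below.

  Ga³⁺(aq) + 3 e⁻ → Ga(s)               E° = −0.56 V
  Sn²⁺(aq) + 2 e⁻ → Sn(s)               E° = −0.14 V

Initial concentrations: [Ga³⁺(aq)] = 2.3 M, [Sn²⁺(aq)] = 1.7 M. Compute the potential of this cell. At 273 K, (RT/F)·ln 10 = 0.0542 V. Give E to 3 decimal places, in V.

Sn²⁺/Sn is reduced (cathode, E° = −0.14 V) and Ga³⁺/Ga is oxidized (anode).
E°cell = E°cat − E°an = −0.14 − (−0.56) = +0.42 V; n = 6.
For the overall reaction 3 Sn²⁺(aq) + 2 Ga(s) → 3 Sn(s) + 2 Ga³⁺(aq), Q = [Ga³⁺(aq)]^2 / [Sn²⁺(aq)]^3 = 1.08, giving log Q = 0.032.
Applying E = E° − (RT ln10/nF)·log Q gives +0.42 − (0.0542/6)(0.032) = +0.420 V.

+0.420 V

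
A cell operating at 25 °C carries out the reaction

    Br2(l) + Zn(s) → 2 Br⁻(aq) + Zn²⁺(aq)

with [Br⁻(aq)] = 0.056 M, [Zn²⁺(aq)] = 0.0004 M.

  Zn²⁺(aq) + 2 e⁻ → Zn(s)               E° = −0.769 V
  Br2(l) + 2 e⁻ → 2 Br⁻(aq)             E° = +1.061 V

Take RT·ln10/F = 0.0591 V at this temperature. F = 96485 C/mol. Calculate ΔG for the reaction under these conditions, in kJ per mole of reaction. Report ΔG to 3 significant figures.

−387 kJ/mol

With Br₂/Br⁻ reduced at the cathode, E°cell = +1.061 − (−0.769) = +1.830 V and n = 2.
Here Q = [Br⁻(aq)]^2·[Zn²⁺(aq)] = 1.25×10^−6 (log Q = −5.902), giving E = +1.830 − (0.0591/2)·(−5.902) = +2.0044 V.
Finally ΔG = −nFE = −(2)(96485 C/mol)(+2.0044 V) = −387 kJ/mol.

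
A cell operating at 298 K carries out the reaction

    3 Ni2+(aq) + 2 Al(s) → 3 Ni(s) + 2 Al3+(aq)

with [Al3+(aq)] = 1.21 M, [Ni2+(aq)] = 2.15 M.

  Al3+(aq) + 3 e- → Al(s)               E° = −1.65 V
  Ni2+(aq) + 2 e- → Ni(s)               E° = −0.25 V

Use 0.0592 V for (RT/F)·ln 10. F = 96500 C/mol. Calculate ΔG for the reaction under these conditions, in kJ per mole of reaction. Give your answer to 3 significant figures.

−815 kJ/mol

The standard cell potential is −0.25 − (−1.65) = +1.40 V, with n = 6 electrons in the balanced equation.
Q = [Al3+(aq)]^2 / [Ni2+(aq)]^3 = 0.147, so log Q = −0.832 and E = +1.40 − (0.0592/6)(−0.832) = +1.4082 V.
Finally ΔG = −nFE = −(6)(96500 C/mol)(+1.4082 V) = −815 kJ/mol.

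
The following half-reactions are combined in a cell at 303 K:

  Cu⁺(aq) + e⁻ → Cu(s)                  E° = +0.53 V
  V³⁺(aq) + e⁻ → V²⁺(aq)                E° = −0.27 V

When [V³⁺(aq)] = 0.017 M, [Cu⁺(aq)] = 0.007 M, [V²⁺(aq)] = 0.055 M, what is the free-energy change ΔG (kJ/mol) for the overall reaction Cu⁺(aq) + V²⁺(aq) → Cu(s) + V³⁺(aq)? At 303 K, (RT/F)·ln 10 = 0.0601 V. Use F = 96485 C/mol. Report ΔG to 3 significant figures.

The standard cell potential is +0.53 − (−0.27) = +0.80 V, with n = 1 electron in the balanced equation.
Q = [V³⁺(aq)] / ([Cu⁺(aq)]·[V²⁺(aq)]) = 44.2, so log Q = 1.645 and E = +0.80 − (0.0601/1)(1.645) = +0.7011 V.
ΔG = −nFE = −(1)(96485)(+0.7011) J/mol = −67.6 kJ/mol.

−67.6 kJ/mol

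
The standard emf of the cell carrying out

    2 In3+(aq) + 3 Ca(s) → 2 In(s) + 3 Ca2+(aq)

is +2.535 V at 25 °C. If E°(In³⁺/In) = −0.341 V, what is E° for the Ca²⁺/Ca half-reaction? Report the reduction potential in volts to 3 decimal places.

In the reaction as written the In³⁺/In couple is reduced (cathode) and Ca²⁺/Ca is oxidized (anode), so E°cell = E°(In³⁺/In) − E°(Ca²⁺/Ca).
E°(Ca²⁺/Ca) = E°(cathode) − E°cell = −0.341 − (+2.535) = −2.876 V.

−2.876 V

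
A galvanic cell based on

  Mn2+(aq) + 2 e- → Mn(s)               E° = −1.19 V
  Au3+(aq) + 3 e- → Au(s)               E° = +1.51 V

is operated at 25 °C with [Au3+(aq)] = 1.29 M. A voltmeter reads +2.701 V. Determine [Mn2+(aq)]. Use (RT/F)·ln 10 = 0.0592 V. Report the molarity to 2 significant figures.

1.1 M

With Au³⁺/Au at the cathode and Mn²⁺/Mn at the anode, E°cell = +1.51 − (−1.19) = +2.70 V (n = 6).
Rearranging E = E° − (0.0592/n)·log Q gives log Q = 6(+2.70 − (+2.701))/0.0592 = −0.101.
The balanced reaction is 2 Au3+(aq) + 3 Mn(s) → 2 Au(s) + 3 Mn2+(aq), so Q = [Mn2+(aq)]^3 / [Au3+(aq)]^2.
Solving for the unknown gives log [Mn2+(aq)] = 0.040, so [Mn2+(aq)] ≈ 1.1 M.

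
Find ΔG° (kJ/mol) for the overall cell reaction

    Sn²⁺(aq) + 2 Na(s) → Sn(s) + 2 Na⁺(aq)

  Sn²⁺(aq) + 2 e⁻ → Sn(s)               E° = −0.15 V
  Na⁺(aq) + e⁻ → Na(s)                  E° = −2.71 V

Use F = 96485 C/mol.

In the reaction as written Sn²⁺(aq) is reduced, so the Sn²⁺/Sn couple is the cathode and Na⁺/Na is the anode.
E°cell = −0.15 − (−2.71) = +2.56 V; balancing electrons gives n = 2.
ΔG° = −nFE°cell = −(2)(96485)(+2.56) J/mol = −494 kJ/mol.

−494 kJ/mol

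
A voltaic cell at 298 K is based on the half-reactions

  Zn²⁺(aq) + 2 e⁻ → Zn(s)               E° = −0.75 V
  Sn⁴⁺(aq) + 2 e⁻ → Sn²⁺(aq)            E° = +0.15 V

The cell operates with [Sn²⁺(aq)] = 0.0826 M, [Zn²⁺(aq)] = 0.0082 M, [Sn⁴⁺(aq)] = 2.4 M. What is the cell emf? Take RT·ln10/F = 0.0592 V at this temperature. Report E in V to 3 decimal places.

The Sn⁴⁺/Sn²⁺ couple has the more positive E°, so it is the cathode; Zn²⁺/Zn is the anode.
The standard potential is +0.15 − (−0.75) = +0.90 V and the balanced reaction transfers n = 2 electrons.
The balanced reaction is Sn⁴⁺(aq) + Zn(s) → Sn²⁺(aq) + Zn²⁺(aq), so Q = ([Sn²⁺(aq)]·[Zn²⁺(aq)]) / [Sn⁴⁺(aq)] = 0.000282 and log Q = −3.549.
E = E° − (0.0592/n)·log Q = +0.90 − (0.0592/2)(−3.549) = +1.005 V.

+1.005 V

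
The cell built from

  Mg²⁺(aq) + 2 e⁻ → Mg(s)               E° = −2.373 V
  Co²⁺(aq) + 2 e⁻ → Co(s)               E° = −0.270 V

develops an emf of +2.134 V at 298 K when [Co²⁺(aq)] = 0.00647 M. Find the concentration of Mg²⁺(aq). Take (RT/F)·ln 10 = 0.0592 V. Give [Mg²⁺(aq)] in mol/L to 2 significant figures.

0.00058 M

The Co²⁺/Co couple has the larger reduction potential, so it is the cathode: E°cell = −0.270 − (−2.373) = +2.103 V and n = 2.
Rearranging E = E° − (0.0592/n)·log Q gives log Q = 2(+2.103 − (+2.134))/0.0592 = −1.047.
Balancing electrons gives Co²⁺(aq) + Mg(s) → Co(s) + Mg²⁺(aq); thus Q = [Mg²⁺(aq)] / [Co²⁺(aq)].
Solving for the unknown gives log [Mg²⁺(aq)] = −3.236, so [Mg²⁺(aq)] ≈ 0.00058 M.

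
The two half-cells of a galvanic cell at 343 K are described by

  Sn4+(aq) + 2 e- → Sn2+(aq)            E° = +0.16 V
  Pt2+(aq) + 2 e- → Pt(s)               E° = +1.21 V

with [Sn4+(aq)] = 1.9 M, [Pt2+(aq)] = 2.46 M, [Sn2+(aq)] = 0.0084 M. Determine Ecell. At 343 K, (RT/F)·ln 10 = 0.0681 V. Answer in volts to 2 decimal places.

Pt²⁺/Pt is reduced (cathode, E° = +1.21 V) and Sn⁴⁺/Sn²⁺ is oxidized (anode).
E°cell = E°cat − E°an = +1.21 − (+0.16) = +1.05 V; n = 2.
The balanced reaction is Pt2+(aq) + Sn2+(aq) → Pt(s) + Sn4+(aq), so Q = [Sn4+(aq)] / ([Pt2+(aq)]·[Sn2+(aq)]) = 91.9 and log Q = 1.964.
Applying E = E° − (RT ln10/nF)·log Q gives +1.05 − (0.0681/2)(1.964) = +0.98 V.

+0.98 V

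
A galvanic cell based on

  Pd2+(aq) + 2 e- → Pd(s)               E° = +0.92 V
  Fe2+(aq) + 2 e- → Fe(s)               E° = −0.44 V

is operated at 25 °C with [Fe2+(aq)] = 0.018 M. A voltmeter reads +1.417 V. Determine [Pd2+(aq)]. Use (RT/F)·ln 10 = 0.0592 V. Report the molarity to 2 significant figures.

With Pd²⁺/Pd at the cathode and Fe²⁺/Fe at the anode, E°cell = +0.92 − (−0.44) = +1.36 V (n = 2).
Since E = E° − (0.0592/n)·log Q, log Q = n(E° − E)/0.0592 = −1.926.
For Pd2+(aq) + Fe(s) → Pd(s) + Fe2+(aq), the reaction quotient is Q = [Fe2+(aq)] / [Pd2+(aq)].
Substituting the known concentrations and solving, log [Pd2+(aq)] = 0.181 and [Pd2+(aq)] = 1.5 M.

1.5 M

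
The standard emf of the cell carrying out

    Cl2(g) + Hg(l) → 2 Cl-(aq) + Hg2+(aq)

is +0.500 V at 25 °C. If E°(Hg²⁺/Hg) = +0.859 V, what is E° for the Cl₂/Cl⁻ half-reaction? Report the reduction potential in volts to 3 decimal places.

In the reaction as written the Cl₂/Cl⁻ couple is reduced (cathode) and Hg²⁺/Hg is oxidized (anode), so E°cell = E°(Cl₂/Cl⁻) − E°(Hg²⁺/Hg).
E°(Cl₂/Cl⁻) = E°cell + E°(anode) = +0.500 + (+0.859) = +1.359 V.

+1.359 V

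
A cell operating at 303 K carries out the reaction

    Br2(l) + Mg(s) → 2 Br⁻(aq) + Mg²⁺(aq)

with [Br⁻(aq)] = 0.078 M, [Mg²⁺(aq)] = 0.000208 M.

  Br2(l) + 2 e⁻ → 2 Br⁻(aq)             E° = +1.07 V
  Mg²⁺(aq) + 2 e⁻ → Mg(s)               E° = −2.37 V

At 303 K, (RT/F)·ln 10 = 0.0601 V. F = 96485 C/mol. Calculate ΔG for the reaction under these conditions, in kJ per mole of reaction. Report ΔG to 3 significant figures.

The standard cell potential is +1.07 − (−2.37) = +3.44 V, with n = 2 electrons in the balanced equation.
Q = [Br⁻(aq)]^2·[Mg²⁺(aq)] = 1.27×10^−6, so log Q = −5.898 and E = +3.44 − (0.0601/2)(−5.898) = +3.6172 V.
ΔG = −nFE = −(2)(96485)(+3.6172) J/mol = −698 kJ/mol.

−698 kJ/mol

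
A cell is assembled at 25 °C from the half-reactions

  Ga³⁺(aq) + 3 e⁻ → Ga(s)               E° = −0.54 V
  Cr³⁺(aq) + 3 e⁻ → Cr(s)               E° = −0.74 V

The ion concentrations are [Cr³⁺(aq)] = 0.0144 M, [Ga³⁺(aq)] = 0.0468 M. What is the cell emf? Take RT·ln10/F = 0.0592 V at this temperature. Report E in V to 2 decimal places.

The Ga³⁺/Ga couple has the more positive E°, so it is the cathode; Cr³⁺/Cr is the anode.
E°cell = −0.54 − (−0.74) = +0.20 V, with n = 3 electrons transferred.
For the overall reaction Ga³⁺(aq) + Cr(s) → Ga(s) + Cr³⁺(aq), Q = [Cr³⁺(aq)] / [Ga³⁺(aq)] = 0.308, giving log Q = −0.512.
E = E° − (0.0592/n)·log Q = +0.20 − (0.0592/3)(−0.512) = +0.21 V.

+0.21 V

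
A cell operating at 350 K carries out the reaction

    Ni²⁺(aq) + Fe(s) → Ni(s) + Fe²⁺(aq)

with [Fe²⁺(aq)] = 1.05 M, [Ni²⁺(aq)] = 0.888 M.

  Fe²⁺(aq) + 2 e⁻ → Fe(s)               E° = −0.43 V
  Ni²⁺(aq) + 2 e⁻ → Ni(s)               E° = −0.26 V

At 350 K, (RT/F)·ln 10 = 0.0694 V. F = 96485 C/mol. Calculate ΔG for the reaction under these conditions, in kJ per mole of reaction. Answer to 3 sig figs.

E°cell = −0.26 − (−0.43) = +0.17 V; the balanced reaction transfers n = 2 electrons.
Q = [Fe²⁺(aq)] / [Ni²⁺(aq)] = 1.18, so log Q = 0.073 and E = +0.17 − (0.0694/2)(0.073) = +0.1675 V.
ΔG = −nFE = −(2)(96485)(+0.1675) J/mol = −32.3 kJ/mol.

−32.3 kJ/mol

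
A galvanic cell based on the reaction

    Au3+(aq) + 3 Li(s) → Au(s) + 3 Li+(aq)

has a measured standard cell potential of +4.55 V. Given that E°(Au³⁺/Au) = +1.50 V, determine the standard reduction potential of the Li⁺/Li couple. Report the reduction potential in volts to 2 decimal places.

−3.05 V

In the reaction as written the Au³⁺/Au couple is reduced (cathode) and Li⁺/Li is oxidized (anode), so E°cell = E°(Au³⁺/Au) − E°(Li⁺/Li).
E°(Li⁺/Li) = E°(cathode) − E°cell = +1.50 − (+4.55) = −3.05 V.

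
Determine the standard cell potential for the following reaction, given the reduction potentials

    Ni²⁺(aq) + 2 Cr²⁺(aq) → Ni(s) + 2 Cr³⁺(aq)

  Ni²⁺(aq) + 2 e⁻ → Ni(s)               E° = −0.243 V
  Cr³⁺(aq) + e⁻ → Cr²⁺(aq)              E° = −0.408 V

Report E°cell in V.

Ni²⁺(aq) gains electrons, so the Ni²⁺/Ni couple is the cathode; the Cr³⁺/Cr²⁺ couple is the anode.
E°cell = E°(cathode) − E°(anode) = −0.243 − (−0.408) = +0.165 V.
The positive value indicates the reaction is spontaneous as written.

+0.165 V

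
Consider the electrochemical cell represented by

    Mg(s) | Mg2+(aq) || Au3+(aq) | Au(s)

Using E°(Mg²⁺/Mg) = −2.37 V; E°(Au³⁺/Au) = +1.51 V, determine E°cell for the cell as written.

+3.88 V

By convention the left-hand electrode in cell notation is the anode (oxidation) and the right-hand electrode is the cathode (reduction).
E°cell = E°(right) − E°(left) = +1.51 − (−2.37) = +3.88 V.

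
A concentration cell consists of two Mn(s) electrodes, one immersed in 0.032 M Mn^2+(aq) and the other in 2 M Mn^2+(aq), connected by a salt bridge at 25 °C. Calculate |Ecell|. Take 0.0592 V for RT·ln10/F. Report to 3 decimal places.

0.053 V

For a concentration cell E°cell = 0, since both electrodes use the same couple.
The compartment with the higher Mn^2+(aq) concentration (2 M) acts as the cathode; ions are reduced there and produced at the dilute (0.032 M) anode.
With n = 2, Ecell = −(0.0592/2)·log([dilute]/[conc]) = −(0.0592/2)·log(0.032/2) = +0.053 V.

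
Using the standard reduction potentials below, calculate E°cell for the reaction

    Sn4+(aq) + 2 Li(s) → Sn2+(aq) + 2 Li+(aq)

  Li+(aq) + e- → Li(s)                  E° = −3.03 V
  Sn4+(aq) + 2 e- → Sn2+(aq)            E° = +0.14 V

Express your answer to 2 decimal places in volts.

In the reaction as written, Sn4+(aq) is reduced (cathode) and Li+(aq) is produced by oxidation at the anode.
E°cell = E°(cathode) − E°(anode) = +0.14 − (−3.03) = +3.17 V.

+3.17 V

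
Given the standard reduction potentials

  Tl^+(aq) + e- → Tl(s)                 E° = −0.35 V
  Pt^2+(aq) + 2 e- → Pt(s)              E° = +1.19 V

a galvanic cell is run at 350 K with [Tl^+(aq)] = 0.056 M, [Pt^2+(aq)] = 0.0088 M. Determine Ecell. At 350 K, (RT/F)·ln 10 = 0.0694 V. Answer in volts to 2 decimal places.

+1.56 V

Since E°(Pt²⁺/Pt) > E°(Tl⁺/Tl), Pt²⁺/Pt serves as the cathode.
E°cell = E°cat − E°an = +1.19 − (−0.35) = +1.54 V; n = 2.
The balanced reaction is Pt^2+(aq) + 2 Tl(s) → Pt(s) + 2 Tl^+(aq), so Q = [Tl^+(aq)]^2 / [Pt^2+(aq)] = 0.356 and log Q = −0.448.
By the Nernst equation, E = +1.54 − (0.0694/2)·(−0.448) = +1.56 V.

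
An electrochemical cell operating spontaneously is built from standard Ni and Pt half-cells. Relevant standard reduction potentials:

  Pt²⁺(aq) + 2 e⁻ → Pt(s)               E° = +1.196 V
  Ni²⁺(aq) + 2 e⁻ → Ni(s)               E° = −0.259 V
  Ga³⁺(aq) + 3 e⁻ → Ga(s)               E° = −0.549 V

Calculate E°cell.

Of the two couples in this cell, the one with the more positive reduction potential is reduced at the cathode: here that is Pt²⁺/Pt (+1.196 V); Ni²⁺/Ni (−0.259 V) is the anode.
E°cell = E°(cathode) − E°(anode) = +1.196 − (−0.259) = +1.455 V.

+1.455 V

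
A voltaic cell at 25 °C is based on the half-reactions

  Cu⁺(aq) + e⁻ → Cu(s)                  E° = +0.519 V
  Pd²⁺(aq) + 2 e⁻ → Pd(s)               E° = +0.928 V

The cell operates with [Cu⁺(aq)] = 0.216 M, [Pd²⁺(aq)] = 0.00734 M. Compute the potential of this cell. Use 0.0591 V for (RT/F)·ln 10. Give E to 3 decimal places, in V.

+0.385 V

Pd²⁺/Pd is reduced (cathode, E° = +0.928 V) and Cu⁺/Cu is oxidized (anode).
E°cell = E°cat − E°an = +0.928 − (+0.519) = +0.409 V; n = 2.
For the overall reaction Pd²⁺(aq) + 2 Cu(s) → Pd(s) + 2 Cu⁺(aq), Q = [Cu⁺(aq)]^2 / [Pd²⁺(aq)] = 6.36, giving log Q = 0.803.
By the Nernst equation, E = +0.409 − (0.0591/2)·(0.803) = +0.385 V.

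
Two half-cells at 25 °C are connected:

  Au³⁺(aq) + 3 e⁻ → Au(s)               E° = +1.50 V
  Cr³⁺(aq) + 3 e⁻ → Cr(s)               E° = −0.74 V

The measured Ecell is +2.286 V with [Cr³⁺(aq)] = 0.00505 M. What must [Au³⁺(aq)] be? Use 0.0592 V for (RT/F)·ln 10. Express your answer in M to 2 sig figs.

1.1 M

With Au³⁺/Au at the cathode and Cr³⁺/Cr at the anode, E°cell = +1.50 − (−0.74) = +2.24 V (n = 3).
Since E = E° − (0.0592/n)·log Q, log Q = n(E° − E)/0.0592 = −2.331.
For Au³⁺(aq) + Cr(s) → Au(s) + Cr³⁺(aq), the reaction quotient is Q = [Cr³⁺(aq)] / [Au³⁺(aq)].
Solving for the unknown gives log [Au³⁺(aq)] = 0.034, so [Au³⁺(aq)] ≈ 1.1 M.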